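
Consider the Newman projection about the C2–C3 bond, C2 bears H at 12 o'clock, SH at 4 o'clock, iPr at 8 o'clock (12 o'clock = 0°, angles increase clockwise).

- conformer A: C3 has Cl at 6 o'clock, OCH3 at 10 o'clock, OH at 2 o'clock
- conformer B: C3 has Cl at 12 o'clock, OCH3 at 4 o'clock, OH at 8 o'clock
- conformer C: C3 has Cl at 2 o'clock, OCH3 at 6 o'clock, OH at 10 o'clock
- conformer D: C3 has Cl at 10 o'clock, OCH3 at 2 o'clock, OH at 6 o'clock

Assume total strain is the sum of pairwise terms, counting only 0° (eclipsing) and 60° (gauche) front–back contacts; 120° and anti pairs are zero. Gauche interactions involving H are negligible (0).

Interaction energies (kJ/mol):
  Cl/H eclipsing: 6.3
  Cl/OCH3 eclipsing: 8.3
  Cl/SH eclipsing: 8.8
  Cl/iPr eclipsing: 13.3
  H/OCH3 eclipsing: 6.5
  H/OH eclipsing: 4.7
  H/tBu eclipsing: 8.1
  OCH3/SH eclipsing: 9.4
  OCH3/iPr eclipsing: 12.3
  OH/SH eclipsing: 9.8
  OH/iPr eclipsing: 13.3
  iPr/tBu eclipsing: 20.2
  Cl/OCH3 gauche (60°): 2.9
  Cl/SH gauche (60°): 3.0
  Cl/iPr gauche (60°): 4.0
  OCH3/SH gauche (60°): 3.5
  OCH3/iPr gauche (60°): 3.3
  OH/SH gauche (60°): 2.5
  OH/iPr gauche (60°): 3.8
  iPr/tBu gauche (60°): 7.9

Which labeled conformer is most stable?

A

A (staggered): SH(120°)/Cl(180°) gauche 3.0; SH(120°)/OH(60°) gauche 2.5; iPr(240°)/Cl(180°) gauche 4.0; iPr(240°)/OCH3(300°) gauche 3.3 → 12.8 kJ/mol.
B (eclipsed): H(0°)/Cl(0°) eclipsed 6.3; SH(120°)/OCH3(120°) eclipsed 9.4; iPr(240°)/OH(240°) eclipsed 13.3 → 29.0 kJ/mol.
C (staggered): SH(120°)/Cl(60°) gauche 3.0; SH(120°)/OCH3(180°) gauche 3.5; iPr(240°)/OCH3(180°) gauche 3.3; iPr(240°)/OH(300°) gauche 3.8 → 13.6 kJ/mol.
D (staggered): SH(120°)/OCH3(60°) gauche 3.5; SH(120°)/OH(180°) gauche 2.5; iPr(240°)/Cl(300°) gauche 4.0; iPr(240°)/OH(180°) gauche 3.8 → 13.8 kJ/mol.
A has the lowest total (12.8 kJ/mol).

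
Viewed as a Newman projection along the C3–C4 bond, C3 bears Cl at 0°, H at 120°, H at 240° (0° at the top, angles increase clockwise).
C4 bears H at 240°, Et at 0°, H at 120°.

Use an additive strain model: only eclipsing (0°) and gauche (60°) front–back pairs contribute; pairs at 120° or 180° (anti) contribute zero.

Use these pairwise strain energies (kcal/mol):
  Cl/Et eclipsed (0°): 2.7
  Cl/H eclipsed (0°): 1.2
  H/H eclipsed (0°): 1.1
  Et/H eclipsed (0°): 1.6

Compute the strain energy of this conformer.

This conformer (eclipsed): Cl–Et eclipsed, H–H eclipsed, H–H eclipsed; 2.7 + 1.1 + 1.1 = 4.9 kcal/mol.

4.9 kcal/mol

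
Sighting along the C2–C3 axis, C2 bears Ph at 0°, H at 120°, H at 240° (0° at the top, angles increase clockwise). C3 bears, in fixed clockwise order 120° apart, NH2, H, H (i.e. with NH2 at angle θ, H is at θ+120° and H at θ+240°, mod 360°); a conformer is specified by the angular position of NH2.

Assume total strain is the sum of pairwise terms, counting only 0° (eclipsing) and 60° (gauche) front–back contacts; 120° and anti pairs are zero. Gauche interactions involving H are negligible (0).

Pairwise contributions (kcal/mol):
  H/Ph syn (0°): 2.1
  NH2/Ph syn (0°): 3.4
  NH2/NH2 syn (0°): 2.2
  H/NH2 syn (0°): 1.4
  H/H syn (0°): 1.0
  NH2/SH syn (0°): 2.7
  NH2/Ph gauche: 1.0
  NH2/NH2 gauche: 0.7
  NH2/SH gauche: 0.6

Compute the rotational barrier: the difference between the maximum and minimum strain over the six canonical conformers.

5.4 kcal/mol

NH2 at 0° (eclipsed): Ph(0°)/NH2(0°) eclipsed 3.4; H(120°)/H(120°) eclipsed 1.0; H(240°)/H(240°) eclipsed 1.0 → 5.4 kcal/mol.
NH2 at 60° (staggered): Ph(0°)/NH2(60°) gauche 1.0 → 1.0 kcal/mol.
NH2 at 120° (eclipsed): Ph(0°)/H(0°) eclipsed 2.1; H(120°)/NH2(120°) eclipsed 1.4; H(240°)/H(240°) eclipsed 1.0 → 4.5 kcal/mol.
NH2 at 180° (staggered): no non-H gauche contacts → 0.0 kcal/mol.
NH2 at 240° (eclipsed): Ph(0°)/H(0°) eclipsed 2.1; H(120°)/H(120°) eclipsed 1.0; H(240°)/NH2(240°) eclipsed 1.4 → 4.5 kcal/mol.
NH2 at 300° (staggered): Ph(0°)/NH2(300°) gauche 1.0 → 1.0 kcal/mol.
Max at 0° (5.4 kcal/mol), min at 180° (0.0 kcal/mol); barrier = 5.4 kcal/mol.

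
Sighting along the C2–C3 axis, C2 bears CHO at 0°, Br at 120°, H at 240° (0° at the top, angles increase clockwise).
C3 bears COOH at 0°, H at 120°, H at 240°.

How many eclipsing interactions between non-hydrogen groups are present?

Non-H eclipsing pairs: CHO(0°)/COOH(0°) — 1 interaction.

1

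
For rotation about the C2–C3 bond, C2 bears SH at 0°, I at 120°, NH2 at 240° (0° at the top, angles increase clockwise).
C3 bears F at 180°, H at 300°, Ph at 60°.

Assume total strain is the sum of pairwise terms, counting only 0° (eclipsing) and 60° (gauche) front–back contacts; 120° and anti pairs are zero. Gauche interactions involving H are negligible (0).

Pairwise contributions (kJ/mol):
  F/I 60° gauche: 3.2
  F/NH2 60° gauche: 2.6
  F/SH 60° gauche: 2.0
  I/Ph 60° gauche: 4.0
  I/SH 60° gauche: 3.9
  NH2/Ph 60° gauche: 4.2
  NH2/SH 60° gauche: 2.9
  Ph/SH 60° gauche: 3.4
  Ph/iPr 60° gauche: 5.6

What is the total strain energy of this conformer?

This conformer (staggered): SH(0°)/Ph(60°) gauche 3.4; I(120°)/F(180°) gauche 3.2; I(120°)/Ph(60°) gauche 4.0; NH2(240°)/F(180°) gauche 2.6 → 13.2 kJ/mol.

13.2 kJ/mol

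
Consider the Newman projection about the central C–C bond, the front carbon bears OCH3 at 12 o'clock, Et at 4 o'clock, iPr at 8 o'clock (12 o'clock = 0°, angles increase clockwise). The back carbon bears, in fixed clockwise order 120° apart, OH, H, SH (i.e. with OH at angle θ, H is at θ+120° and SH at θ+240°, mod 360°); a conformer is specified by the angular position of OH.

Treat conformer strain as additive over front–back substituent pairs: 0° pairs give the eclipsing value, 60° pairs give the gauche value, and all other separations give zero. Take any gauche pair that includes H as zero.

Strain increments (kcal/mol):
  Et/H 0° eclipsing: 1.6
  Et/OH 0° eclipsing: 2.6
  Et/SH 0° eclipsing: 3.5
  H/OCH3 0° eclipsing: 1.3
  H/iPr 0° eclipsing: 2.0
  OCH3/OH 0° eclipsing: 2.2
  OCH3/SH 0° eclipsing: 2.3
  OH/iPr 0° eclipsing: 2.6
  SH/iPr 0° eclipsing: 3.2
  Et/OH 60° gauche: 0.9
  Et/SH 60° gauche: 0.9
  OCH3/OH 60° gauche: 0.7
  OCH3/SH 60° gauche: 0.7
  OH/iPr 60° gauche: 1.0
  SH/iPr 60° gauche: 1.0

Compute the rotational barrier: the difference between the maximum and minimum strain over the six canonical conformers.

OH at 0° (eclipsed): OCH3(0°)/OH(0°) eclipsed 2.2; Et(120°)/H(120°) eclipsed 1.6; iPr(240°)/SH(240°) eclipsed 3.2 → 7.0 kcal/mol.
OH at 60° (staggered): OCH3(0°)/OH(60°) gauche 0.7; OCH3(0°)/SH(300°) gauche 0.7; Et(120°)/OH(60°) gauche 0.9; iPr(240°)/SH(300°) gauche 1.0 → 3.3 kcal/mol.
OH at 120° (eclipsed): OCH3(0°)/SH(0°) eclipsed 2.3; Et(120°)/OH(120°) eclipsed 2.6; iPr(240°)/H(240°) eclipsed 2.0 → 6.9 kcal/mol.
OH at 180° (staggered): OCH3(0°)/SH(60°) gauche 0.7; Et(120°)/OH(180°) gauche 0.9; Et(120°)/SH(60°) gauche 0.9; iPr(240°)/OH(180°) gauche 1.0 → 3.5 kcal/mol.
OH at 240° (eclipsed): OCH3(0°)/H(0°) eclipsed 1.3; Et(120°)/SH(120°) eclipsed 3.5; iPr(240°)/OH(240°) eclipsed 2.6 → 7.4 kcal/mol.
OH at 300° (staggered): OCH3(0°)/OH(300°) gauche 0.7; Et(120°)/SH(180°) gauche 0.9; iPr(240°)/OH(300°) gauche 1.0; iPr(240°)/SH(180°) gauche 1.0 → 3.6 kcal/mol.
Max at 240° (7.4 kcal/mol), min at 60° (3.3 kcal/mol); barrier = 4.1 kcal/mol.

4.1 kcal/mol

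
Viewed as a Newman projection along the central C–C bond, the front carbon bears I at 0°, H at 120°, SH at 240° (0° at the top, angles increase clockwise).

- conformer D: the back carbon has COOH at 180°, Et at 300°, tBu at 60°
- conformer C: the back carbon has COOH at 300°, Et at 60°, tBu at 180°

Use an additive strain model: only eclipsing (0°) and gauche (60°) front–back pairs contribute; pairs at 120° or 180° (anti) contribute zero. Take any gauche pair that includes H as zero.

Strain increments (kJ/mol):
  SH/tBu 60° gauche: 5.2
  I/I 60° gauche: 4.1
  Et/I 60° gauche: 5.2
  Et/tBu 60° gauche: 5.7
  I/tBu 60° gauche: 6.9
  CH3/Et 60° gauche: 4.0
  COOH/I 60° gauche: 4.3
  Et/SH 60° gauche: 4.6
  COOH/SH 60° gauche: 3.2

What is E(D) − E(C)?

+2.0 kJ/mol

D (staggered): I(0°)/Et(300°) gauche 5.2; I(0°)/tBu(60°) gauche 6.9; SH(240°)/COOH(180°) gauche 3.2; SH(240°)/Et(300°) gauche 4.6 → 19.9 kJ/mol.
C (staggered): I(0°)/COOH(300°) gauche 4.3; I(0°)/Et(60°) gauche 5.2; SH(240°)/COOH(300°) gauche 3.2; SH(240°)/tBu(180°) gauche 5.2 → 17.9 kJ/mol.
E(D) − E(C) = 19.9 − 17.9 = +2.0 kJ/mol.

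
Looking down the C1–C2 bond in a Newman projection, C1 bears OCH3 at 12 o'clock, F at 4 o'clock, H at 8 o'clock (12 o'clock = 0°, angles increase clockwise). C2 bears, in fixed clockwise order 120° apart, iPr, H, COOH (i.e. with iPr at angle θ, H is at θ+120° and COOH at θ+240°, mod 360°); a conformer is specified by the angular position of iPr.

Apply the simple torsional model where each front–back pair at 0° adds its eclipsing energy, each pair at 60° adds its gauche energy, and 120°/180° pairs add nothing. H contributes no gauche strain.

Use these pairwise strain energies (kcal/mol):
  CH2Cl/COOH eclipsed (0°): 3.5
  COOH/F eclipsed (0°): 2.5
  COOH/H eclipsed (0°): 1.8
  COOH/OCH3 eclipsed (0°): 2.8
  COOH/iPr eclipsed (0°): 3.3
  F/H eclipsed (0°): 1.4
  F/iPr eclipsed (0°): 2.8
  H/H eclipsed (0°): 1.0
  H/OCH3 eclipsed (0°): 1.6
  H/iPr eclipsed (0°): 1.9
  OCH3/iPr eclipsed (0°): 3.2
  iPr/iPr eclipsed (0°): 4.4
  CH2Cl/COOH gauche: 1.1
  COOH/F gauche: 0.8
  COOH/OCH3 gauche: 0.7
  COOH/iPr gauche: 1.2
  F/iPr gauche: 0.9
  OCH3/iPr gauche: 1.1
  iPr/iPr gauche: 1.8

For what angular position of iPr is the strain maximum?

120°

iPr at 0° (eclipsed): OCH3(0°)/iPr(0°) eclipsed 3.2; F(120°)/H(120°) eclipsed 1.4; H(240°)/COOH(240°) eclipsed 1.8 → 6.4 kcal/mol.
iPr at 60° (staggered): OCH3(0°)/iPr(60°) gauche 1.1; OCH3(0°)/COOH(300°) gauche 0.7; F(120°)/iPr(60°) gauche 0.9 → 2.7 kcal/mol.
iPr at 120° (eclipsed): OCH3(0°)/COOH(0°) eclipsed 2.8; F(120°)/iPr(120°) eclipsed 2.8; H(240°)/H(240°) eclipsed 1.0 → 6.6 kcal/mol.
iPr at 180° (staggered): OCH3(0°)/COOH(60°) gauche 0.7; F(120°)/iPr(180°) gauche 0.9; F(120°)/COOH(60°) gauche 0.8 → 2.4 kcal/mol.
iPr at 240° (eclipsed): OCH3(0°)/H(0°) eclipsed 1.6; F(120°)/COOH(120°) eclipsed 2.5; H(240°)/iPr(240°) eclipsed 1.9 → 6.0 kcal/mol.
iPr at 300° (staggered): OCH3(0°)/iPr(300°) gauche 1.1; F(120°)/COOH(180°) gauche 0.8 → 1.9 kcal/mol.
The maximum (6.6 kcal/mol) occurs with iPr at 120°.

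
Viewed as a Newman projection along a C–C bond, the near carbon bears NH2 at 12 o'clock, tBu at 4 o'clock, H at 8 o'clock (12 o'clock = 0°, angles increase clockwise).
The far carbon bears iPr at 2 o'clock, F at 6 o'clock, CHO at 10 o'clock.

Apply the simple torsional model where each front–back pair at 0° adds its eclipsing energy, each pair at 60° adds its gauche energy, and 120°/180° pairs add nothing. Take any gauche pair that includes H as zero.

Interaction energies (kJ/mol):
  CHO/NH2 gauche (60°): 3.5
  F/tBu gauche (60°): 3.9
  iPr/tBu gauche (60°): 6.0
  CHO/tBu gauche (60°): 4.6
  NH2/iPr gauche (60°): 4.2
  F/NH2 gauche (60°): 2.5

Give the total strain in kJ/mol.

17.6 kJ/mol

This conformer (staggered): NH2(0°)/iPr(60°) gauche 4.2; NH2(0°)/CHO(300°) gauche 3.5; tBu(120°)/iPr(60°) gauche 6.0; tBu(120°)/F(180°) gauche 3.9 → 17.6 kJ/mol.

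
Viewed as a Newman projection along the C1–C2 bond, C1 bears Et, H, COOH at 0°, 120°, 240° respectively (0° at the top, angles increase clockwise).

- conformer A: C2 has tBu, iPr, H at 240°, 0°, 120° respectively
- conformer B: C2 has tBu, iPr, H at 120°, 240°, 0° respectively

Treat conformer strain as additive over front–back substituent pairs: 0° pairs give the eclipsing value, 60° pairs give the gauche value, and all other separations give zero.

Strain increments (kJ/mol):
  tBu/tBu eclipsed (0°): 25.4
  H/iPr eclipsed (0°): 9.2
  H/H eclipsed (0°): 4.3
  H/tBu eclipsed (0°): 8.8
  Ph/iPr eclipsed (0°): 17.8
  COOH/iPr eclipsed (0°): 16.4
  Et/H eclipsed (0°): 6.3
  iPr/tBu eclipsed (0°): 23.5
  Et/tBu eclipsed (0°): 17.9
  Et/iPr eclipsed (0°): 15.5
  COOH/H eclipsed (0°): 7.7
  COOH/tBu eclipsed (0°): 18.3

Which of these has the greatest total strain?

A (eclipsed): Et(0°)/iPr(0°) eclipsed 15.5; H(120°)/H(120°) eclipsed 4.3; COOH(240°)/tBu(240°) eclipsed 18.3 → 38.1 kJ/mol.
B (eclipsed): Et(0°)/H(0°) eclipsed 6.3; H(120°)/tBu(120°) eclipsed 8.8; COOH(240°)/iPr(240°) eclipsed 16.4 → 31.5 kJ/mol.
A has the highest total (38.1 kJ/mol).

A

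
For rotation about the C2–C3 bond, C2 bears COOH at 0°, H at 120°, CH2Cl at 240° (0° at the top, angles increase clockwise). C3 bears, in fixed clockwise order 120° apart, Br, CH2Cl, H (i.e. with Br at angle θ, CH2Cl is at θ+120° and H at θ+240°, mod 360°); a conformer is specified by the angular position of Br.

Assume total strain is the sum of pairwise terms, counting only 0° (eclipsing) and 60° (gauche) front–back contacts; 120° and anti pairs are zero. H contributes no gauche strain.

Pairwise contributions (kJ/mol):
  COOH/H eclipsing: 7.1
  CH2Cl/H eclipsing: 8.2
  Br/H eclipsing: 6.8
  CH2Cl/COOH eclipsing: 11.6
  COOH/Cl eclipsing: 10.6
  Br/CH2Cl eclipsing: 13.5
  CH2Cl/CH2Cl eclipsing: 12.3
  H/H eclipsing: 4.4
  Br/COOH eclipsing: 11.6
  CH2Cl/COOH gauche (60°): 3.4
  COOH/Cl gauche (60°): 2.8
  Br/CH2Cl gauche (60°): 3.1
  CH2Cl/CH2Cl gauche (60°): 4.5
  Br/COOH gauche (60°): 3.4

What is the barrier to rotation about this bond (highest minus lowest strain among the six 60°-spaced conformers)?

Br at 0° (eclipsed): COOH–Br eclipsed, H–CH2Cl eclipsed, CH2Cl–H eclipsed; 11.6 + 8.2 + 8.2 = 28.0 kJ/mol.
Br at 60° (staggered): COOH–Br gauche, CH2Cl–CH2Cl gauche; 3.4 + 4.5 = 7.9 kJ/mol.
Br at 120° (eclipsed): COOH–H eclipsed, H–Br eclipsed, CH2Cl–CH2Cl eclipsed; 7.1 + 6.8 + 12.3 = 26.2 kJ/mol.
Br at 180° (staggered): COOH–CH2Cl gauche, CH2Cl–Br gauche, CH2Cl–CH2Cl gauche; 3.4 + 3.1 + 4.5 = 11.0 kJ/mol.
Br at 240° (eclipsed): COOH–CH2Cl eclipsed, H–H eclipsed, CH2Cl–Br eclipsed; 11.6 + 4.4 + 13.5 = 29.5 kJ/mol.
Br at 300° (staggered): COOH–Br gauche, COOH–CH2Cl gauche, CH2Cl–Br gauche; 3.4 + 3.4 + 3.1 = 9.9 kJ/mol.
Max at 240° (29.5 kJ/mol), min at 60° (7.9 kJ/mol); barrier = 21.6 kJ/mol.

21.6 kJ/mol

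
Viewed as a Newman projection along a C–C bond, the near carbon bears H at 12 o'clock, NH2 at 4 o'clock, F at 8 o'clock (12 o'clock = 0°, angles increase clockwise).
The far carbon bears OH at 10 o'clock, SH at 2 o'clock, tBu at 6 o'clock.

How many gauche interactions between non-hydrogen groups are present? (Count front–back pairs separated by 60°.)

Non-H gauche pairs: NH2(120°)/SH(60°); NH2(120°)/tBu(180°); F(240°)/OH(300°); F(240°)/tBu(180°) — 4 interactions.

4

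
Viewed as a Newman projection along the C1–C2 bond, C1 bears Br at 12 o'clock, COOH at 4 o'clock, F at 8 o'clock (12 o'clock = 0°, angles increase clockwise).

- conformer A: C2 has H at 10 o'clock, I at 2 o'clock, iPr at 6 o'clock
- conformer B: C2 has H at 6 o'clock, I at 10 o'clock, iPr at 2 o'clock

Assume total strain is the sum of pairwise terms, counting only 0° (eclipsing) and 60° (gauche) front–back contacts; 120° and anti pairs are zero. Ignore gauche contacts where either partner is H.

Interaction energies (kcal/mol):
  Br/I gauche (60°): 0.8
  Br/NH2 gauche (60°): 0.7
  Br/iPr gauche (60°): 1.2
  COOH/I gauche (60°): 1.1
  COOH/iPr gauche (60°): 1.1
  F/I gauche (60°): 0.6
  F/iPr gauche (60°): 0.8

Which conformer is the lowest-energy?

B

A is staggered. Br at 0° is gauche with I at 60° (0.8); COOH at 120° is gauche with I at 60° (1.1); COOH at 120° is gauche with iPr at 180° (1.1); F at 240° is gauche with iPr at 180° (0.8). Total 3.8 kcal/mol.
B is staggered. Br at 0° is gauche with I at 300° (0.8); Br at 0° is gauche with iPr at 60° (1.2); COOH at 120° is gauche with iPr at 60° (1.1); F at 240° is gauche with I at 300° (0.6). Total 3.7 kcal/mol.
B has the lowest total (3.7 kcal/mol).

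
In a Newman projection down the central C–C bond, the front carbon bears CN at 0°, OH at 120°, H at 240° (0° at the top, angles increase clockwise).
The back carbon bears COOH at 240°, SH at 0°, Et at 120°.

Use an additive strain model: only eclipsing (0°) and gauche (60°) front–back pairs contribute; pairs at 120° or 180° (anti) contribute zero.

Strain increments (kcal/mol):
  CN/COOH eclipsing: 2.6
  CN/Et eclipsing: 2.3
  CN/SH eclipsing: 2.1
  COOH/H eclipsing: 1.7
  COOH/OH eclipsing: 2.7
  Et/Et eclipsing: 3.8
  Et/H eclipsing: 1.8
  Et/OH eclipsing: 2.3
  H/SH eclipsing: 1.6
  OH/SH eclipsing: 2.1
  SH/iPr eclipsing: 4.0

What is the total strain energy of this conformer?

This conformer (eclipsed): CN–SH eclipsed, OH–Et eclipsed, H–COOH eclipsed; 2.1 + 2.3 + 1.7 = 6.1 kcal/mol.

6.1 kcal/mol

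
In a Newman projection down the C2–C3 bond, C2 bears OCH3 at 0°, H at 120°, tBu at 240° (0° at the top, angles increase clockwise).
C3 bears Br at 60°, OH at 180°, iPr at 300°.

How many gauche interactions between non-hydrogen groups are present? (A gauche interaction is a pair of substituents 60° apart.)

4

Non-H gauche pairs: OCH3(0°)/Br(60°); OCH3(0°)/iPr(300°); tBu(240°)/OH(180°); tBu(240°)/iPr(300°) — 4 interactions.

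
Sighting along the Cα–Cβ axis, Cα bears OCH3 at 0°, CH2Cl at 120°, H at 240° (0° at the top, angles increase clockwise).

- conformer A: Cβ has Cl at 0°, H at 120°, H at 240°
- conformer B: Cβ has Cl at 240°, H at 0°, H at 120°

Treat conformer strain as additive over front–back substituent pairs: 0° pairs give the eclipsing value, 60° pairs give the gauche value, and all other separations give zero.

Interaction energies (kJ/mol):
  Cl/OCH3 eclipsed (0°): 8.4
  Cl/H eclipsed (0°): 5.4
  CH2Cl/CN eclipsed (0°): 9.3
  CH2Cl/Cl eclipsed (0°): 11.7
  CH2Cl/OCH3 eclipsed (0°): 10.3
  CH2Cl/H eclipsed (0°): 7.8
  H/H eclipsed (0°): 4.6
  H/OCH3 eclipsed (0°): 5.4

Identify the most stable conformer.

A (eclipsed): OCH3(0°)/Cl(0°) eclipsed 8.4; CH2Cl(120°)/H(120°) eclipsed 7.8; H(240°)/H(240°) eclipsed 4.6 → 20.8 kJ/mol.
B (eclipsed): OCH3(0°)/H(0°) eclipsed 5.4; CH2Cl(120°)/H(120°) eclipsed 7.8; H(240°)/Cl(240°) eclipsed 5.4 → 18.6 kJ/mol.
B has the lowest total (18.6 kJ/mol).

B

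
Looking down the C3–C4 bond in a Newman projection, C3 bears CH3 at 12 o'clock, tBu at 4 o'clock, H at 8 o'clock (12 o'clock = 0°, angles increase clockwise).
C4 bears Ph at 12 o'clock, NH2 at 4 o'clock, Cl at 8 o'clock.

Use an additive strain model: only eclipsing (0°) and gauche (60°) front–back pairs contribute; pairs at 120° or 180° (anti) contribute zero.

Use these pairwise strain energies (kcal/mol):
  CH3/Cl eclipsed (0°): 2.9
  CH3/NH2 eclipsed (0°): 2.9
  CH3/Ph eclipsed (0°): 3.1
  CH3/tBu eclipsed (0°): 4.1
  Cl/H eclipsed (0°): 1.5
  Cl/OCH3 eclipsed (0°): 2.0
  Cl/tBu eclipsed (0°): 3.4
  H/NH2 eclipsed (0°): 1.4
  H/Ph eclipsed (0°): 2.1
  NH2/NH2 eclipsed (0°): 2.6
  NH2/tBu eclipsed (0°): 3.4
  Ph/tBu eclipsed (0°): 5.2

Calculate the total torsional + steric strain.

8.0 kcal/mol

This conformer is eclipsed. CH3 at 0° is eclipsed with Ph at 0° (3.1); tBu at 120° is eclipsed with NH2 at 120° (3.4); H at 240° is eclipsed with Cl at 240° (1.5). Total 8.0 kcal/mol.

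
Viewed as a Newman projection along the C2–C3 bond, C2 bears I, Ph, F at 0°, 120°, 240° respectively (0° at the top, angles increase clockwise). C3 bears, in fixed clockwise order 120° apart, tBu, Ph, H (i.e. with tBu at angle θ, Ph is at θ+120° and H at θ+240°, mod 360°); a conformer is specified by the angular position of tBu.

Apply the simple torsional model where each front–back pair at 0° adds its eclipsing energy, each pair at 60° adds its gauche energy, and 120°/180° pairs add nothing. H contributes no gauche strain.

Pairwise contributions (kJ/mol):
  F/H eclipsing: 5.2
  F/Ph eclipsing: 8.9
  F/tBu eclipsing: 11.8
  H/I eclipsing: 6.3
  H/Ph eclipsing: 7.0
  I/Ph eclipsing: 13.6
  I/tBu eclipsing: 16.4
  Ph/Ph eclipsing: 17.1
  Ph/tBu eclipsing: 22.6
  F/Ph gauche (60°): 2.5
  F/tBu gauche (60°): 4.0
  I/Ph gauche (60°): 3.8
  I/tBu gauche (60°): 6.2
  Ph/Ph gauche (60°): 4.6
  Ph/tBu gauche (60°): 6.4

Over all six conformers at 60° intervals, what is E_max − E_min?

22.0 kJ/mol

tBu at 0° is eclipsed. I at 0° is eclipsed with tBu at 0° (16.4); Ph at 120° is eclipsed with Ph at 120° (17.1); F at 240° is eclipsed with H at 240° (5.2). Total 38.7 kJ/mol.
tBu at 60° is staggered. I at 0° is gauche with tBu at 60° (6.2); Ph at 120° is gauche with tBu at 60° (6.4); Ph at 120° is gauche with Ph at 180° (4.6); F at 240° is gauche with Ph at 180° (2.5). Total 19.7 kJ/mol.
tBu at 120° is eclipsed. I at 0° is eclipsed with H at 0° (6.3); Ph at 120° is eclipsed with tBu at 120° (22.6); F at 240° is eclipsed with Ph at 240° (8.9). Total 37.8 kJ/mol.
tBu at 180° is staggered. I at 0° is gauche with Ph at 300° (3.8); Ph at 120° is gauche with tBu at 180° (6.4); F at 240° is gauche with tBu at 180° (4.0); F at 240° is gauche with Ph at 300° (2.5). Total 16.7 kJ/mol.
tBu at 240° is eclipsed. I at 0° is eclipsed with Ph at 0° (13.6); Ph at 120° is eclipsed with H at 120° (7.0); F at 240° is eclipsed with tBu at 240° (11.8). Total 32.4 kJ/mol.
tBu at 300° is staggered. I at 0° is gauche with tBu at 300° (6.2); I at 0° is gauche with Ph at 60° (3.8); Ph at 120° is gauche with Ph at 60° (4.6); F at 240° is gauche with tBu at 300° (4.0). Total 18.6 kJ/mol.
Max at 0° (38.7 kJ/mol), min at 180° (16.7 kJ/mol); barrier = 22.0 kJ/mol.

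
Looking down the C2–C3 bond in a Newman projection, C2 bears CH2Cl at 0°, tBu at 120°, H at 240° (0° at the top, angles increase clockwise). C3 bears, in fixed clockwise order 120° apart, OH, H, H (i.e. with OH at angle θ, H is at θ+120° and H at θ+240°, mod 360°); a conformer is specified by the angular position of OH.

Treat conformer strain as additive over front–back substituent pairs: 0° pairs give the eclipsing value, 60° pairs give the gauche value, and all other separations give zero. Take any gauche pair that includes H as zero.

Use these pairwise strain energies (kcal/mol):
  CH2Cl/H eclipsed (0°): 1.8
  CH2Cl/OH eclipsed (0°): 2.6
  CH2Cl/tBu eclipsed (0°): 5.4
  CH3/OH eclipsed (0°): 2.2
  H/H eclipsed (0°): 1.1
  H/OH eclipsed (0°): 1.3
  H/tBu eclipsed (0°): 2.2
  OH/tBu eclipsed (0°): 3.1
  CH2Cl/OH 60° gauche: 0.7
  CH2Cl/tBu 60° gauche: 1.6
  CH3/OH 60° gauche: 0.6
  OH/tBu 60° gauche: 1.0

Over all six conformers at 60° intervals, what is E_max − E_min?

5.3 kcal/mol

OH at 0° (eclipsed): CH2Cl(0°)/OH(0°) eclipsed 2.6; tBu(120°)/H(120°) eclipsed 2.2; H(240°)/H(240°) eclipsed 1.1 → 5.9 kcal/mol.
OH at 60° (staggered): CH2Cl(0°)/OH(60°) gauche 0.7; tBu(120°)/OH(60°) gauche 1.0 → 1.7 kcal/mol.
OH at 120° (eclipsed): CH2Cl(0°)/H(0°) eclipsed 1.8; tBu(120°)/OH(120°) eclipsed 3.1; H(240°)/H(240°) eclipsed 1.1 → 6.0 kcal/mol.
OH at 180° (staggered): tBu(120°)/OH(180°) gauche 1.0 → 1.0 kcal/mol.
OH at 240° (eclipsed): CH2Cl(0°)/H(0°) eclipsed 1.8; tBu(120°)/H(120°) eclipsed 2.2; H(240°)/OH(240°) eclipsed 1.3 → 5.3 kcal/mol.
OH at 300° (staggered): CH2Cl(0°)/OH(300°) gauche 0.7 → 0.7 kcal/mol.
Max at 120° (6.0 kcal/mol), min at 300° (0.7 kcal/mol); barrier = 5.3 kcal/mol.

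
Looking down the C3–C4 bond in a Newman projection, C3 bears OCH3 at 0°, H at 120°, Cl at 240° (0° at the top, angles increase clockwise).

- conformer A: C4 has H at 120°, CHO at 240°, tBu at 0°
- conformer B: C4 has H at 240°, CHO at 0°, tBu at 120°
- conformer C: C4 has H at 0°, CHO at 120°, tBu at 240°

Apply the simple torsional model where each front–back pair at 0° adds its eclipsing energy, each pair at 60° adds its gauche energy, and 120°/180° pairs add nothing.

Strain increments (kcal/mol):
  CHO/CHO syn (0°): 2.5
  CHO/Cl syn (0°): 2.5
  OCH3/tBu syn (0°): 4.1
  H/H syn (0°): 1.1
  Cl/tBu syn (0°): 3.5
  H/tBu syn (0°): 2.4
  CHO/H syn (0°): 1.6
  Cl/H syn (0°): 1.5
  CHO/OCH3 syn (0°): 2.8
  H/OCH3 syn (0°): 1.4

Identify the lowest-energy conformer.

C

A (eclipsed): OCH3–tBu eclipsed, H–H eclipsed, Cl–CHO eclipsed; 4.1 + 1.1 + 2.5 = 7.7 kcal/mol.
B (eclipsed): OCH3–CHO eclipsed, H–tBu eclipsed, Cl–H eclipsed; 2.8 + 2.4 + 1.5 = 6.7 kcal/mol.
C (eclipsed): OCH3–H eclipsed, H–CHO eclipsed, Cl–tBu eclipsed; 1.4 + 1.6 + 3.5 = 6.5 kcal/mol.
C has the lowest total (6.5 kcal/mol).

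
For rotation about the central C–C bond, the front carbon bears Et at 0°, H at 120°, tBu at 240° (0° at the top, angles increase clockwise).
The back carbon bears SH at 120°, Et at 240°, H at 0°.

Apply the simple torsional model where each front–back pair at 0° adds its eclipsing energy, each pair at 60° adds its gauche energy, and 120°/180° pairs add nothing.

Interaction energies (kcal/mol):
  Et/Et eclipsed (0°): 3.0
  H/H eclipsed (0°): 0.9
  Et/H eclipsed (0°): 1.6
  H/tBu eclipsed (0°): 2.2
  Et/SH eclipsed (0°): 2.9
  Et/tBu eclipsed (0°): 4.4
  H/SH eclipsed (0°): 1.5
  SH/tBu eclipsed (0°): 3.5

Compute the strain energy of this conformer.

7.5 kcal/mol

This conformer (eclipsed): Et(0°)/H(0°) eclipsed 1.6; H(120°)/SH(120°) eclipsed 1.5; tBu(240°)/Et(240°) eclipsed 4.4 → 7.5 kcal/mol.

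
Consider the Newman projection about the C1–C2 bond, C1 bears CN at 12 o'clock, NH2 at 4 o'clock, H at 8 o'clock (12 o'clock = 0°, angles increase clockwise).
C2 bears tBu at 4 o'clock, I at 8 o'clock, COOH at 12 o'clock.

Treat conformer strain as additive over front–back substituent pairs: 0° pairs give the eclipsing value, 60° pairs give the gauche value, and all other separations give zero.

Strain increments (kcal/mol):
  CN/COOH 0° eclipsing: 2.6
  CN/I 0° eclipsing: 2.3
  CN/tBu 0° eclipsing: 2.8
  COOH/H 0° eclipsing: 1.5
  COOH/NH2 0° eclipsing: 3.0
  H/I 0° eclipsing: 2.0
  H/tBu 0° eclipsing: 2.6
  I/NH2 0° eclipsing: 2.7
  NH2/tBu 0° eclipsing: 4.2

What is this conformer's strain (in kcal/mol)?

8.8 kcal/mol

This conformer (eclipsed): CN(0°)/COOH(0°) eclipsed 2.6; NH2(120°)/tBu(120°) eclipsed 4.2; H(240°)/I(240°) eclipsed 2.0 → 8.8 kcal/mol.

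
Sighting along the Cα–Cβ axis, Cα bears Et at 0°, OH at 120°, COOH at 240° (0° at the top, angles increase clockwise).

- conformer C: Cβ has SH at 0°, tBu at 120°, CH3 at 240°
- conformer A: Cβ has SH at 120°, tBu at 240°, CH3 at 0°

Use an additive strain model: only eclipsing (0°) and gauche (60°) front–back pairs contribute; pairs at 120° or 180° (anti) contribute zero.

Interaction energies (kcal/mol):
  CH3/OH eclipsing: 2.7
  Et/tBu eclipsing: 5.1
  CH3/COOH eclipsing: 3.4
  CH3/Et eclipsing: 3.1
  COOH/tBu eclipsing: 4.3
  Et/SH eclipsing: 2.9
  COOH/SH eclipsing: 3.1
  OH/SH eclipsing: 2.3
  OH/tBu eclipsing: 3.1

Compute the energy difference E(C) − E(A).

C (eclipsed): Et–SH eclipsed, OH–tBu eclipsed, COOH–CH3 eclipsed; 2.9 + 3.1 + 3.4 = 9.4 kcal/mol.
A (eclipsed): Et–CH3 eclipsed, OH–SH eclipsed, COOH–tBu eclipsed; 3.1 + 2.3 + 4.3 = 9.7 kcal/mol.
E(C) − E(A) = 9.4 − 9.7 = -0.3 kcal/mol.

-0.3 kcal/mol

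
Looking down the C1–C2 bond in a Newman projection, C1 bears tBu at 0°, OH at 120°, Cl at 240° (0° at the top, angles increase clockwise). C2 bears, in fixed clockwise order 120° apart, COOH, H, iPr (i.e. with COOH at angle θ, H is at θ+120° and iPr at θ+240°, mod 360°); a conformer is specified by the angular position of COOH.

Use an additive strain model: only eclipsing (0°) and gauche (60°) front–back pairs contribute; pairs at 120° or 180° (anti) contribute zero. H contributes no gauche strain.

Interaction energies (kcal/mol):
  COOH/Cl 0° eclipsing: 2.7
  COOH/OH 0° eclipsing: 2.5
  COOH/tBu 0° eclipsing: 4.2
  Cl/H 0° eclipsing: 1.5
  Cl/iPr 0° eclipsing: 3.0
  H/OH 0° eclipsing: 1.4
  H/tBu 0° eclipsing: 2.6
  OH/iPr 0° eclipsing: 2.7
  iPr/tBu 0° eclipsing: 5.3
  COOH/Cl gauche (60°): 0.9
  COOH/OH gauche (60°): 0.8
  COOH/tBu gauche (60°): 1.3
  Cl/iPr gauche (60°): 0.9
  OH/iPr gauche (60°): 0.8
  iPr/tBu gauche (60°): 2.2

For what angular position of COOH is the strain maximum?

120°

COOH at 0° is eclipsed. tBu at 0° is eclipsed with COOH at 0° (4.2); OH at 120° is eclipsed with H at 120° (1.4); Cl at 240° is eclipsed with iPr at 240° (3.0). Total 8.6 kcal/mol.
COOH at 60° is staggered. tBu at 0° is gauche with COOH at 60° (1.3); tBu at 0° is gauche with iPr at 300° (2.2); OH at 120° is gauche with COOH at 60° (0.8); Cl at 240° is gauche with iPr at 300° (0.9). Total 5.2 kcal/mol.
COOH at 120° is eclipsed. tBu at 0° is eclipsed with iPr at 0° (5.3); OH at 120° is eclipsed with COOH at 120° (2.5); Cl at 240° is eclipsed with H at 240° (1.5). Total 9.3 kcal/mol.
COOH at 180° is staggered. tBu at 0° is gauche with iPr at 60° (2.2); OH at 120° is gauche with COOH at 180° (0.8); OH at 120° is gauche with iPr at 60° (0.8); Cl at 240° is gauche with COOH at 180° (0.9). Total 4.7 kcal/mol.
COOH at 240° is eclipsed. tBu at 0° is eclipsed with H at 0° (2.6); OH at 120° is eclipsed with iPr at 120° (2.7); Cl at 240° is eclipsed with COOH at 240° (2.7). Total 8.0 kcal/mol.
COOH at 300° is staggered. tBu at 0° is gauche with COOH at 300° (1.3); OH at 120° is gauche with iPr at 180° (0.8); Cl at 240° is gauche with COOH at 300° (0.9); Cl at 240° is gauche with iPr at 180° (0.9). Total 3.9 kcal/mol.
The maximum (9.3 kcal/mol) occurs with COOH at 120°.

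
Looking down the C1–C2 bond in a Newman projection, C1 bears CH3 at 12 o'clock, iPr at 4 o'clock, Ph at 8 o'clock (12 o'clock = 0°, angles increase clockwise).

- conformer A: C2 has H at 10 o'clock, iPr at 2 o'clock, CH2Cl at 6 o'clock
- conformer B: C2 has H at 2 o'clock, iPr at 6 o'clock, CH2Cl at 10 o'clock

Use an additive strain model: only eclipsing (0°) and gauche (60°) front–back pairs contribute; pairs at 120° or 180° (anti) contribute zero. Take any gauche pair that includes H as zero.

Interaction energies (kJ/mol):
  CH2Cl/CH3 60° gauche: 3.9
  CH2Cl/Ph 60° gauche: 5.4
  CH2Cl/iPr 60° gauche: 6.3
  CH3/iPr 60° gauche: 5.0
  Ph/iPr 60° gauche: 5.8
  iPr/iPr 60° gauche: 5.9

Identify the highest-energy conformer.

A (staggered): CH3(0°)/iPr(60°) gauche 5.0; iPr(120°)/iPr(60°) gauche 5.9; iPr(120°)/CH2Cl(180°) gauche 6.3; Ph(240°)/CH2Cl(180°) gauche 5.4 → 22.6 kJ/mol.
B (staggered): CH3(0°)/CH2Cl(300°) gauche 3.9; iPr(120°)/iPr(180°) gauche 5.9; Ph(240°)/iPr(180°) gauche 5.8; Ph(240°)/CH2Cl(300°) gauche 5.4 → 21.0 kJ/mol.
A has the highest total (22.6 kJ/mol).

A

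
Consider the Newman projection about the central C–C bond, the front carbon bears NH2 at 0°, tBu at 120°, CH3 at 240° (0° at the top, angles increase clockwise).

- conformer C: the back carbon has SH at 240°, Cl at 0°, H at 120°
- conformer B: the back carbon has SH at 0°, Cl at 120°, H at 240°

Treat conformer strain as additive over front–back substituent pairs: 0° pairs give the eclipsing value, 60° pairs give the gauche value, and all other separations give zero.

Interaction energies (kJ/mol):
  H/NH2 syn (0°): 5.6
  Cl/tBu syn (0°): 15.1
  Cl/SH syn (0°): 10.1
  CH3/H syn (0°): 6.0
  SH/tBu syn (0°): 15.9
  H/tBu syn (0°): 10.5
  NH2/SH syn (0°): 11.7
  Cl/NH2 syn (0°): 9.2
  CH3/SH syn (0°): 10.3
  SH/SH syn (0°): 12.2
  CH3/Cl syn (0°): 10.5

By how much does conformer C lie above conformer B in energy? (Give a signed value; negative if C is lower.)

C (eclipsed): NH2–Cl eclipsed, tBu–H eclipsed, CH3–SH eclipsed; 9.2 + 10.5 + 10.3 = 30.0 kJ/mol.
B (eclipsed): NH2–SH eclipsed, tBu–Cl eclipsed, CH3–H eclipsed; 11.7 + 15.1 + 6.0 = 32.8 kJ/mol.
E(C) − E(B) = 30.0 − 32.8 = -2.8 kJ/mol.

-2.8 kJ/mol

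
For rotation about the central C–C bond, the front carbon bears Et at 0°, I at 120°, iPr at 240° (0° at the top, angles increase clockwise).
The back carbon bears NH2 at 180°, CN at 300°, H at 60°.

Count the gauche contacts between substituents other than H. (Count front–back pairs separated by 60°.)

4

Non-H gauche pairs: Et(0°)/CN(300°); I(120°)/NH2(180°); iPr(240°)/NH2(180°); iPr(240°)/CN(300°) — 4 interactions.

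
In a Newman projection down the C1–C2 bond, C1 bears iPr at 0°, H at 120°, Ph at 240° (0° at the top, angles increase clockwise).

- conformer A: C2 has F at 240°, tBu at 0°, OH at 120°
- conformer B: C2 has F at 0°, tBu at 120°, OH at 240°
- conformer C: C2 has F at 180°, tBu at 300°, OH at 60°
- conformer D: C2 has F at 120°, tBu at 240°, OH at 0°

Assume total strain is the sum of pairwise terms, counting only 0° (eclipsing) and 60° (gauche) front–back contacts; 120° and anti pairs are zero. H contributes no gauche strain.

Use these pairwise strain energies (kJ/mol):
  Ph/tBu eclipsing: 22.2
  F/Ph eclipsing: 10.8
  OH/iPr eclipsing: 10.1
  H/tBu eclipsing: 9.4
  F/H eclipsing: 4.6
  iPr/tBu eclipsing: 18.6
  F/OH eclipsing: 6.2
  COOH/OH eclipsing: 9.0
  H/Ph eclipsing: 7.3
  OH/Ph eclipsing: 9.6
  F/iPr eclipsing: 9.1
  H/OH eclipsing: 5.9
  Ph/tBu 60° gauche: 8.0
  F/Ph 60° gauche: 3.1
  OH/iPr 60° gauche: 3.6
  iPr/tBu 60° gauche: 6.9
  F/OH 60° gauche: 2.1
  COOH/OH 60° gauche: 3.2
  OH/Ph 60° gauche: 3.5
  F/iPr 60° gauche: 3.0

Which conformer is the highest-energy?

D

A (eclipsed): iPr(0°)/tBu(0°) eclipsed 18.6; H(120°)/OH(120°) eclipsed 5.9; Ph(240°)/F(240°) eclipsed 10.8 → 35.3 kJ/mol.
B (eclipsed): iPr(0°)/F(0°) eclipsed 9.1; H(120°)/tBu(120°) eclipsed 9.4; Ph(240°)/OH(240°) eclipsed 9.6 → 28.1 kJ/mol.
C (staggered): iPr(0°)/tBu(300°) gauche 6.9; iPr(0°)/OH(60°) gauche 3.6; Ph(240°)/F(180°) gauche 3.1; Ph(240°)/tBu(300°) gauche 8.0 → 21.6 kJ/mol.
D (eclipsed): iPr(0°)/OH(0°) eclipsed 10.1; H(120°)/F(120°) eclipsed 4.6; Ph(240°)/tBu(240°) eclipsed 22.2 → 36.9 kJ/mol.
D has the highest total (36.9 kJ/mol).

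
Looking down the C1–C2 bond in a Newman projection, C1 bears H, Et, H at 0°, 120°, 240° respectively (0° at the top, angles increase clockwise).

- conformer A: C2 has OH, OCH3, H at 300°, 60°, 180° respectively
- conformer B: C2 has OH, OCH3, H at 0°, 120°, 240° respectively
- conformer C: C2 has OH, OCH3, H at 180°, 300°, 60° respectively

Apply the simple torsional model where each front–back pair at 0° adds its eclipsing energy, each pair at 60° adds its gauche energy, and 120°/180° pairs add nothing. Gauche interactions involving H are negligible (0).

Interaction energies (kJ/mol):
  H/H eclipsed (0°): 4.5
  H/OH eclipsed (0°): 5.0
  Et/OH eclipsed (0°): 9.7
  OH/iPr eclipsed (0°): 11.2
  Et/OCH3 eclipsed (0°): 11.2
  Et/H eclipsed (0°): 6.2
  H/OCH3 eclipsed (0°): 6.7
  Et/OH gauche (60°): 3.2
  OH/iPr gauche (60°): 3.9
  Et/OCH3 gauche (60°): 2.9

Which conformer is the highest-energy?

A (staggered): Et–OCH3 gauche; 2.9 = 2.9 kJ/mol.
B (eclipsed): H–OH eclipsed, Et–OCH3 eclipsed, H–H eclipsed; 5.0 + 11.2 + 4.5 = 20.7 kJ/mol.
C (staggered): Et–OH gauche; 3.2 = 3.2 kJ/mol.
B has the highest total (20.7 kJ/mol).

B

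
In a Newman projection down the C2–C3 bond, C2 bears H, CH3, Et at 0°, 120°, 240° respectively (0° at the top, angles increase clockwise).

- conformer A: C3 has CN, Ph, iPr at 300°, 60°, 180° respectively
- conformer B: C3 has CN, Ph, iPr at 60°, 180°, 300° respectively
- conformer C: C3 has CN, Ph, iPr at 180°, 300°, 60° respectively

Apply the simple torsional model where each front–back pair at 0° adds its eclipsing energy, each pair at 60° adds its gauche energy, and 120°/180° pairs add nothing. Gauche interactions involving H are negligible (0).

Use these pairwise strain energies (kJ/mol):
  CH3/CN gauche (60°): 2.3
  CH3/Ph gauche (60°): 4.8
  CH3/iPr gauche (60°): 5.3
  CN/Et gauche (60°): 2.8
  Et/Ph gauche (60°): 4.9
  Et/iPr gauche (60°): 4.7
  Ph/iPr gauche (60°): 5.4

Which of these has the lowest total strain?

A (staggered): CH3(120°)/Ph(60°) gauche 4.8; CH3(120°)/iPr(180°) gauche 5.3; Et(240°)/CN(300°) gauche 2.8; Et(240°)/iPr(180°) gauche 4.7 → 17.6 kJ/mol.
B (staggered): CH3(120°)/CN(60°) gauche 2.3; CH3(120°)/Ph(180°) gauche 4.8; Et(240°)/Ph(180°) gauche 4.9; Et(240°)/iPr(300°) gauche 4.7 → 16.7 kJ/mol.
C (staggered): CH3(120°)/CN(180°) gauche 2.3; CH3(120°)/iPr(60°) gauche 5.3; Et(240°)/CN(180°) gauche 2.8; Et(240°)/Ph(300°) gauche 4.9 → 15.3 kJ/mol.
C has the lowest total (15.3 kJ/mol).

C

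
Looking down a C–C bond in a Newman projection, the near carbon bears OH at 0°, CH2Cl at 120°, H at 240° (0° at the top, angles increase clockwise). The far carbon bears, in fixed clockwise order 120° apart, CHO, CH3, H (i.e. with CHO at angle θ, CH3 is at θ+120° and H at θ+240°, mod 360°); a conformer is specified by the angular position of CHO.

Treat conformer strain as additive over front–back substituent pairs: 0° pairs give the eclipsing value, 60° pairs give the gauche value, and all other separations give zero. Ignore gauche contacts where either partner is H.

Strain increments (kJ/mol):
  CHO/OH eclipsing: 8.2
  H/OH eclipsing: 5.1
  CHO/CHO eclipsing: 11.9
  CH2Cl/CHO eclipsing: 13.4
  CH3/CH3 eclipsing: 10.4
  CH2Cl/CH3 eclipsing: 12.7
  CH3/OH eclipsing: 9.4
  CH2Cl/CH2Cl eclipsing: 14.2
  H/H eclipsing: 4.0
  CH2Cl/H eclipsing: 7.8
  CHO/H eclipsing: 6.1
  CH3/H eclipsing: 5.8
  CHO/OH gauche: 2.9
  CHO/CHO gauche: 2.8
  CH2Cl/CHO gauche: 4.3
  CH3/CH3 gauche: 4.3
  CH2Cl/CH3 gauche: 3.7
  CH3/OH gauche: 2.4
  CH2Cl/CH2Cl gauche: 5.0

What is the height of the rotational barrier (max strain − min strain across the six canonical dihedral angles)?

CHO at 0° (eclipsed): OH–CHO eclipsed, CH2Cl–CH3 eclipsed, H–H eclipsed; 8.2 + 12.7 + 4.0 = 24.9 kJ/mol.
CHO at 60° (staggered): OH–CHO gauche, CH2Cl–CHO gauche, CH2Cl–CH3 gauche; 2.9 + 4.3 + 3.7 = 10.9 kJ/mol.
CHO at 120° (eclipsed): OH–H eclipsed, CH2Cl–CHO eclipsed, H–CH3 eclipsed; 5.1 + 13.4 + 5.8 = 24.3 kJ/mol.
CHO at 180° (staggered): OH–CH3 gauche, CH2Cl–CHO gauche; 2.4 + 4.3 = 6.7 kJ/mol.
CHO at 240° (eclipsed): OH–CH3 eclipsed, CH2Cl–H eclipsed, H–CHO eclipsed; 9.4 + 7.8 + 6.1 = 23.3 kJ/mol.
CHO at 300° (staggered): OH–CHO gauche, OH–CH3 gauche, CH2Cl–CH3 gauche; 2.9 + 2.4 + 3.7 = 9.0 kJ/mol.
Max at 0° (24.9 kJ/mol), min at 180° (6.7 kJ/mol); barrier = 18.2 kJ/mol.

18.2 kJ/mol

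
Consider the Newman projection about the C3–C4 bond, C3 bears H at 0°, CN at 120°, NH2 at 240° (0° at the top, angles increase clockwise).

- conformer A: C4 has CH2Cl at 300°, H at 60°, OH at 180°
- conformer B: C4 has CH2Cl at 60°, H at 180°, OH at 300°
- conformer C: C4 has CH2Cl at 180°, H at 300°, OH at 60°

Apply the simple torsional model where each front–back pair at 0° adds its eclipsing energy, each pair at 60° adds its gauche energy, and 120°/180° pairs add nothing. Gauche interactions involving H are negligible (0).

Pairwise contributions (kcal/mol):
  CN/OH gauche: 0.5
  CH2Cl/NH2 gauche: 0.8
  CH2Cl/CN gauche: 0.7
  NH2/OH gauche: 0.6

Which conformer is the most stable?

A (staggered): CN–OH gauche, NH2–CH2Cl gauche, NH2–OH gauche; 0.5 + 0.8 + 0.6 = 1.9 kcal/mol.
B (staggered): CN–CH2Cl gauche, NH2–OH gauche; 0.7 + 0.6 = 1.3 kcal/mol.
C (staggered): CN–CH2Cl gauche, CN–OH gauche, NH2–CH2Cl gauche; 0.7 + 0.5 + 0.8 = 2.0 kcal/mol.
B has the lowest total (1.3 kcal/mol).

B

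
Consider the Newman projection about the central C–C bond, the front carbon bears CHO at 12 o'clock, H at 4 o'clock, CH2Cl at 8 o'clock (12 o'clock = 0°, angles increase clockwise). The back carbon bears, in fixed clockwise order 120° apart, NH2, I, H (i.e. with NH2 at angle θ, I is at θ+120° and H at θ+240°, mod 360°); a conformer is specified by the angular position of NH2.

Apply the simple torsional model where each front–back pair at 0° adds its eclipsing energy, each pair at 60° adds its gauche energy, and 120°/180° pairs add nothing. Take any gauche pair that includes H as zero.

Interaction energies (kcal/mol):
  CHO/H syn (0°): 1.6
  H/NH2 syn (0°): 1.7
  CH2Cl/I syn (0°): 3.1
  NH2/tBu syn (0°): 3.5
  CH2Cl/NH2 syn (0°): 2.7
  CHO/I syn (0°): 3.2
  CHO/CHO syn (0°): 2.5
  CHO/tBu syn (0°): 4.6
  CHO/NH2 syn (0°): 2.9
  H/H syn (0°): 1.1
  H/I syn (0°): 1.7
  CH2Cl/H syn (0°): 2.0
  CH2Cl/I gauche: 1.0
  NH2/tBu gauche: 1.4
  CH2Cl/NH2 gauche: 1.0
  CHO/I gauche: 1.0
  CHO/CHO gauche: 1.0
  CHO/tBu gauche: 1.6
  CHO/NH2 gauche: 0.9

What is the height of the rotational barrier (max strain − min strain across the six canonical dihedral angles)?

5.1 kcal/mol

NH2 at 0° is eclipsed. CHO at 0° is eclipsed with NH2 at 0° (2.9); H at 120° is eclipsed with I at 120° (1.7); CH2Cl at 240° is eclipsed with H at 240° (2.0). Total 6.6 kcal/mol.
NH2 at 60° is staggered. CHO at 0° is gauche with NH2 at 60° (0.9); CH2Cl at 240° is gauche with I at 180° (1.0). Total 1.9 kcal/mol.
NH2 at 120° is eclipsed. CHO at 0° is eclipsed with H at 0° (1.6); H at 120° is eclipsed with NH2 at 120° (1.7); CH2Cl at 240° is eclipsed with I at 240° (3.1). Total 6.4 kcal/mol.
NH2 at 180° is staggered. CHO at 0° is gauche with I at 300° (1.0); CH2Cl at 240° is gauche with NH2 at 180° (1.0); CH2Cl at 240° is gauche with I at 300° (1.0). Total 3.0 kcal/mol.
NH2 at 240° is eclipsed. CHO at 0° is eclipsed with I at 0° (3.2); H at 120° is eclipsed with H at 120° (1.1); CH2Cl at 240° is eclipsed with NH2 at 240° (2.7). Total 7.0 kcal/mol.
NH2 at 300° is staggered. CHO at 0° is gauche with NH2 at 300° (0.9); CHO at 0° is gauche with I at 60° (1.0); CH2Cl at 240° is gauche with NH2 at 300° (1.0). Total 2.9 kcal/mol.
Max at 240° (7.0 kcal/mol), min at 60° (1.9 kcal/mol); barrier = 5.1 kcal/mol.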